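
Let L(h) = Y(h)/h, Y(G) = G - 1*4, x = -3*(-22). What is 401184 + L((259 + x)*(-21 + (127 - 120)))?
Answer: 912695877/2275 ≈ 4.0119e+5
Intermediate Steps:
x = 66
Y(G) = -4 + G (Y(G) = G - 4 = -4 + G)
L(h) = (-4 + h)/h
401184 + L((259 + x)*(-21 + (127 - 120))) = 401184 + (-4 + (259 + 66)*(-21 + (127 - 120)))/(((259 + 66)*(-21 + (127 - 120)))) = 401184 + (-4 + 325*(-21 + 7))/((325*(-21 + 7))) = 401184 + (-4 + 325*(-14))/((325*(-14))) = 401184 + (-4 - 4550)/(-4550) = 401184 - 1/4550*(-4554) = 401184 + 2277/2275 = 912695877/2275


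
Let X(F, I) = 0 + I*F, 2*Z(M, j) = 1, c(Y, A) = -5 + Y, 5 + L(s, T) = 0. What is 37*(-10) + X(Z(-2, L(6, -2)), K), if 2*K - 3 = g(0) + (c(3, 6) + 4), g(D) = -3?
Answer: -739/2 ≈ -369.50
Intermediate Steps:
L(s, T) = -5 (L(s, T) = -5 + 0 = -5)
Z(M, j) = 1/2 (Z(M, j) = (1/2)*1 = 1/2)
K = 1 (K = 3/2 + (-3 + ((-5 + 3) + 4))/2 = 3/2 + (-3 + (-2 + 4))/2 = 3/2 + (-3 + 2)/2 = 3/2 + (1/2)*(-1) = 3/2 - 1/2 = 1)
X(F, I) = F*I (X(F, I) = 0 + F*I = F*I)
37*(-10) + X(Z(-2, L(6, -2)), K) = 37*(-10) + (1/2)*1 = -370 + 1/2 = -739/2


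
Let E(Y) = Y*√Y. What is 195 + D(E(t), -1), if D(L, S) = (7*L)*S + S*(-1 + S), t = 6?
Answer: 197 - 42*√6 ≈ 94.121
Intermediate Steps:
E(Y) = Y^(3/2)
D(L, S) = S*(-1 + S) + 7*L*S (D(L, S) = 7*L*S + S*(-1 + S) = S*(-1 + S) + 7*L*S)
195 + D(E(t), -1) = 195 - (-1 - 1 + 7*6^(3/2)) = 195 - (-1 - 1 + 7*(6*√6)) = 195 - (-1 - 1 + 42*√6) = 195 - (-2 + 42*√6) = 195 + (2 - 42*√6) = 197 - 42*√6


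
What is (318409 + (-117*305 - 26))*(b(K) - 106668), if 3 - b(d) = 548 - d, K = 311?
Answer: -30220981596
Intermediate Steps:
b(d) = -545 + d (b(d) = 3 - (548 - d) = 3 + (-548 + d) = -545 + d)
(318409 + (-117*305 - 26))*(b(K) - 106668) = (318409 + (-117*305 - 26))*((-545 + 311) - 106668) = (318409 + (-35685 - 26))*(-234 - 106668) = (318409 - 35711)*(-106902) = 282698*(-106902) = -30220981596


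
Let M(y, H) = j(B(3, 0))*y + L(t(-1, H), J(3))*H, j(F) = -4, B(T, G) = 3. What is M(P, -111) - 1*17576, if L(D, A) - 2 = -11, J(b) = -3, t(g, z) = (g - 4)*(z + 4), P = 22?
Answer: -16665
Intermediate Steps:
t(g, z) = (-4 + g)*(4 + z)
L(D, A) = -9 (L(D, A) = 2 - 11 = -9)
M(y, H) = -9*H - 4*y (M(y, H) = -4*y - 9*H = -9*H - 4*y)
M(P, -111) - 1*17576 = (-9*(-111) - 4*22) - 1*17576 = (999 - 88) - 17576 = 911 - 17576 = -16665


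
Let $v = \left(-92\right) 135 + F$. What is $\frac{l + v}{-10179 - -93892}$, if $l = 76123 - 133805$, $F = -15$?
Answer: $- \frac{70117}{83713} \approx -0.83759$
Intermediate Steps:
$v = -12435$ ($v = \left(-92\right) 135 - 15 = -12420 - 15 = -12435$)
$l = -57682$ ($l = 76123 - 133805 = -57682$)
$\frac{l + v}{-10179 - -93892} = \frac{-57682 - 12435}{-10179 - -93892} = - \frac{70117}{-10179 + \left(-33 + 93925\right)} = - \frac{70117}{-10179 + 93892} = - \frac{70117}{83713}$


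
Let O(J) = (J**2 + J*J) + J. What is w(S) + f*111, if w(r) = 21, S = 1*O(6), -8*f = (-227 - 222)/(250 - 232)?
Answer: 17621/48 ≈ 367.10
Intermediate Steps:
O(J) = J + 2*J**2 (O(J) = (J**2 + J**2) + J = 2*J**2 + J = J + 2*J**2)
f = 449/144 (f = -(-227 - 222)/(8*(250 - 232)) = -(-449)/(8*18) = -1/8*(-449/18) = 449/144 ≈ 3.1181)
S = 78 (S = 1*(6*(1 + 2*6)) = 1*(6*(1 + 12)) = 1*(6*13) = 1*78 = 78)
w(S) + f*111 = 21 + (449/144)*111 = 21 + 16613/48 = 17621/48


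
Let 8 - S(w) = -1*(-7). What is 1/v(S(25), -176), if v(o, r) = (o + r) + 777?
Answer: 1/602 ≈ 0.0016611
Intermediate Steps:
S(w) = 1 (S(w) = 8 - (-1)*(-7) = 8 - 1*7 = 8 - 7 = 1)
v(o, r) = 777 + o + r
1/v(S(25), -176) = 1/(777 + 1 - 176) = 1/602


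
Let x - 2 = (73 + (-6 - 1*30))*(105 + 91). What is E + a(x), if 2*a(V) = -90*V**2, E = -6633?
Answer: -2367929853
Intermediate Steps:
x = 7254 (x = 2 + (73 + (-6 - 1*30))*(105 + 91) = 2 + (73 + (-6 - 30))*196 = 2 + (73 - 36)*196 = 2 + 37*196 = 2 + 7252 = 7254)
a(V) = -45*V**2 (a(V) = (-90*V**2)/2 = -45*V**2)
E + a(x) = -6633 - 45*7254**2 = -6633 - 45*52620516 = -6633 - 2367923220 = -2367929853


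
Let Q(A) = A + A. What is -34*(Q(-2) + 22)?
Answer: -612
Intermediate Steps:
Q(A) = 2*A
-34*(Q(-2) + 22) = -34*(2*(-2) + 22) = -34*(-4 + 22) = -34*18 = -612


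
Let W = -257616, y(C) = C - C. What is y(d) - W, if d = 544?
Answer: 257616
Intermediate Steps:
y(C) = 0
y(d) - W = 0 - 1*(-257616) = 0 + 257616 = 257616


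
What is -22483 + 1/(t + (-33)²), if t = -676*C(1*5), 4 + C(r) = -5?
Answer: -161270558/7173 ≈ -22483.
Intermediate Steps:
C(r) = -9 (C(r) = -4 - 5 = -9)
t = 6084 (t = -676*(-9) = 6084)
-22483 + 1/(t + (-33)²) = -22483 + 1/(6084 + (-33)²) = -22483 + 1/(6084 + 1089) = -22483 + 1/7173 = -161270558/7173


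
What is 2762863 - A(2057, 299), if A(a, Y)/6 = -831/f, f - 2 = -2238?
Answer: 3088878341/1118 ≈ 2.7629e+6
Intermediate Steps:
f = -2236 (f = 2 - 2238 = -2236)
A(a, Y) = 2493/1118 (A(a, Y) = 6*(-831/(-2236)) = 6*(-831*(-1/2236)) = 6*(831/2236) = 2493/1118)
2762863 - A(2057, 299) = 2762863 - 1*2493/1118 = 2762863 - 2493/1118 = 3088878341/1118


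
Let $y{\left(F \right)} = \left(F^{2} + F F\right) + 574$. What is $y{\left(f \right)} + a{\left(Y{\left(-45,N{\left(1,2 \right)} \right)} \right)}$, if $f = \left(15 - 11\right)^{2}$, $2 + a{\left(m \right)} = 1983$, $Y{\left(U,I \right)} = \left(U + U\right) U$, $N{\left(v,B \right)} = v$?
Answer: $3067$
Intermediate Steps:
$Y{\left(U,I \right)} = 2 U^{2}$ ($Y{\left(U,I \right)} = 2 U U = 2 U^{2}$)
$a{\left(m \right)} = 1981$ ($a{\left(m \right)} = -2 + 1983 = 1981$)
$f = 16$ ($f = 4^{2} = 16$)
$y{\left(F \right)} = 574 + 2 F^{2}$ ($y{\left(F \right)} = \left(F^{2} + F^{2}\right) + 574 = 2 F^{2} + 574 = 574 + 2 F^{2}$)
$y{\left(f \right)} + a{\left(Y{\left(-45,N{\left(1,2 \right)} \right)} \right)} = \left(574 + 2 \cdot 16^{2}\right) + 1981 = \left(574 + 2 \cdot 256\right) + 1981 = \left(574 + 512\right) + 1981 = 1086 + 1981 = 3067$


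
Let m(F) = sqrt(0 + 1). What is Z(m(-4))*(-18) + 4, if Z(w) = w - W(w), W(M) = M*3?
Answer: 40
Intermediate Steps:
W(M) = 3*M
m(F) = 1 (m(F) = sqrt(1) = 1)
Z(w) = -2*w (Z(w) = w - 3*w = -2*w)
Z(m(-4))*(-18) + 4 = -2*1*(-18) + 4 = -2*(-18) + 4 = 36 + 4 = 40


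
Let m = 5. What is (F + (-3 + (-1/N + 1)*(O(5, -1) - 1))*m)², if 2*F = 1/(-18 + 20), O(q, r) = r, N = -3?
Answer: 113569/144 ≈ 788.67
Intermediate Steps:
F = ¼ (F = 1/(2*(-18 + 20)) = (½)/2 = (½)*(½) = ¼ ≈ 0.25000)
(F + (-3 + (-1/N + 1)*(O(5, -1) - 1))*m)² = (¼ + (-3 + (-1/(-3) + 1)*(-1 - 1))*5)² = (¼ + (-3 + (-1*(-⅓) + 1)*(-2))*5)² = (¼ + (-3 + (⅓ + 1)*(-2))*5)² = (¼ + (-3 + (4/3)*(-2))*5)² = (¼ + (-3 - 8/3)*5)² = (¼ - 17/3*5)² = (¼ - 85/3)² = (-337/12)² = 113569/144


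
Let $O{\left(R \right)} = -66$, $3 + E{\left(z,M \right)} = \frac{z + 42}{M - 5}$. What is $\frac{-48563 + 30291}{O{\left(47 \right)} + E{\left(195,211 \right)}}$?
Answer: $\frac{3764032}{13977} \approx 269.3$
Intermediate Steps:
$E{\left(z,M \right)} = -3 + \frac{42 + z}{-5 + M}$ ($E{\left(z,M \right)} = -3 + \frac{z + 42}{M - 5} = -3 + \frac{42 + z}{-5 + M}$)
$\frac{-48563 + 30291}{O{\left(47 \right)} + E{\left(195,211 \right)}} = \frac{-48563 + 30291}{-66 + \frac{57 + 195 - 633}{-5 + 211}} = - \frac{18272}{-66 + \frac{57 + 195 - 633}{206}} = - \frac{18272}{-66 + \frac{1}{206} \left(-381\right)} = - \frac{18272}{-66 - \frac{381}{206}} = - \frac{18272}{- \frac{13977}{206}} = \left(-18272\right) \left(- \frac{206}{13977}\right) = \frac{3764032}{13977}$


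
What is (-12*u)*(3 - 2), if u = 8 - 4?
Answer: -48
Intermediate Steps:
u = 4
(-12*u)*(3 - 2) = (-12*4)*(3 - 2) = -48*1 = -48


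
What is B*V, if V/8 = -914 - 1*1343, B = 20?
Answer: -361120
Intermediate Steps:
V = -18056 (V = 8*(-914 - 1*1343) = 8*(-914 - 1343) = 8*(-2257) = -18056)
B*V = 20*(-18056) = -361120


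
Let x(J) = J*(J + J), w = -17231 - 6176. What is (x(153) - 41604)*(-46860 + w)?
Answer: -366372138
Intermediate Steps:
w = -23407
x(J) = 2*J² (x(J) = J*(2*J) = 2*J²)
(x(153) - 41604)*(-46860 + w) = (2*153² - 41604)*(-46860 - 23407) = (2*23409 - 41604)*(-70267) = (46818 - 41604)*(-70267) = 5214*(-70267) = -366372138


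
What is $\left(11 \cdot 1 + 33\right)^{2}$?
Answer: $1936$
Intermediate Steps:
$\left(11 \cdot 1 + 33\right)^{2} = \left(11 + 33\right)^{2} = 44^{2} = 1936$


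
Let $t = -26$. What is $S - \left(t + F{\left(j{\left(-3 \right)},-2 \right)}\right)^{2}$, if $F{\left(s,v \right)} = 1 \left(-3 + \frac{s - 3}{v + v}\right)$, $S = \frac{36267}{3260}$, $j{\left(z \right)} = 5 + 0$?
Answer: $- \frac{700187}{815} \approx -859.13$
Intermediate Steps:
$j{\left(z \right)} = 5$
$S = \frac{36267}{3260}$ ($S = 36267 \cdot \frac{1}{3260} = \frac{36267}{3260} \approx 11.125$)
$F{\left(s,v \right)} = -3 + \frac{-3 + s}{2 v}$ ($F{\left(s,v \right)} = 1 \left(-3 + \frac{-3 + s}{2 v}\right) = -3 + \frac{-3 + s}{2 v}$)
$S - \left(t + F{\left(j{\left(-3 \right)},-2 \right)}\right)^{2} = \frac{36267}{3260} - \left(-26 + \frac{-3 + 5 - -12}{2 \left(-2\right)}\right)^{2} = \frac{36267}{3260} - \left(-26 + \frac{1}{2} \left(- \frac{1}{2}\right) \left(-3 + 5 + 12\right)\right)^{2} = \frac{36267}{3260} - \left(-26 + \frac{1}{2} \left(- \frac{1}{2}\right) 14\right)^{2} = \frac{36267}{3260} - \left(-26 - \frac{7}{2}\right)^{2} = \frac{36267}{3260} - \left(- \frac{59}{2}\right)^{2} = \frac{36267}{3260} - \frac{3481}{4} = - \frac{700187}{815}$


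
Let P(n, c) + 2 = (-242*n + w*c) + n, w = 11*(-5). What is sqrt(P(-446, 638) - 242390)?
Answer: 2*I*sqrt(42499) ≈ 412.31*I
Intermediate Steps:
w = -55
P(n, c) = -2 - 241*n - 55*c (P(n, c) = -2 + ((-242*n - 55*c) + n) = -2 + (-241*n - 55*c) = -2 - 241*n - 55*c)
sqrt(P(-446, 638) - 242390) = sqrt((-2 - 241*(-446) - 55*638) - 242390) = sqrt((-2 + 107486 - 35090) - 242390) = sqrt(72394 - 242390) = sqrt(-169996) = 2*I*sqrt(42499)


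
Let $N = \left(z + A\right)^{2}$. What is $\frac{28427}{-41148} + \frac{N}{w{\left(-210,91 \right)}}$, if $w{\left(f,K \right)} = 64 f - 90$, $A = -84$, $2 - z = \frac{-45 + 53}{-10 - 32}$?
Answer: $- \frac{5390102653}{4546648260} \approx -1.1855$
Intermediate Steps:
$z = \frac{46}{21}$ ($z = 2 - \frac{-45 + 53}{-10 - 32} = 2 - \frac{8}{-42} = 2 - 8 \left(- \frac{1}{42}\right) = 2 - - \frac{4}{21} = 2 + \frac{4}{21} = \frac{46}{21} \approx 2.1905$)
$w{\left(f,K \right)} = -90 + 64 f$
$N = \frac{2951524}{441}$ ($N = \left(\frac{46}{21} - 84\right)^{2} = \left(- \frac{1718}{21}\right)^{2} = \frac{2951524}{441} \approx 6692.8$)
$\frac{28427}{-41148} + \frac{N}{w{\left(-210,91 \right)}} = \frac{28427}{-41148} + \frac{2951524}{441 \left(-90 + 64 \left(-210\right)\right)} = 28427 \left(- \frac{1}{41148}\right) + \frac{2951524}{441 \left(-90 - 13440\right)} = - \frac{28427}{41148} + \frac{2951524}{441 \left(-13530\right)} = - \frac{28427}{41148} + \frac{2951524}{441} \left(- \frac{1}{13530}\right) = - \frac{28427}{41148} - \frac{1475762}{2983365} = - \frac{5390102653}{4546648260}$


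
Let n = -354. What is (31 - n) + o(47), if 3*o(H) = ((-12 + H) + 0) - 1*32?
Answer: 386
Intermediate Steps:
o(H) = -44/3 + H/3 (o(H) = (((-12 + H) + 0) - 1*32)/3 = ((-12 + H) - 32)/3 = (-44 + H)/3 = -44/3 + H/3)
(31 - n) + o(47) = (31 - 1*(-354)) + (-44/3 + (⅓)*47) = (31 + 354) + (-44/3 + 47/3) = 385 + 1 = 386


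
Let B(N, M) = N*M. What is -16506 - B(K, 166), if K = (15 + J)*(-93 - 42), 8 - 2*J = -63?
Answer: 1115199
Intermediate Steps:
J = 71/2 (J = 4 - 1/2*(-63) = 4 + 63/2 = 71/2 ≈ 35.500)
K = -13635/2 (K = (15 + 71/2)*(-93 - 42) = (101/2)*(-135) = -13635/2 ≈ -6817.5)
B(N, M) = M*N
-16506 - B(K, 166) = -16506 - 166*(-13635)/2 = -16506 - 1*(-1131705) = -16506 + 1131705 = 1115199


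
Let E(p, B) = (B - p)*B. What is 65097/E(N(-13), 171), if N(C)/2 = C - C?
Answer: 2411/1083 ≈ 2.2262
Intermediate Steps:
N(C) = 0 (N(C) = 2*(C - C) = 2*0 = 0)
E(p, B) = B*(B - p)
65097/E(N(-13), 171) = 65097/((171*(171 - 1*0))) = 65097/((171*(171 + 0))) = 65097/((171*171)) = 65097/29241 = 65097*(1/29241) = 2411/1083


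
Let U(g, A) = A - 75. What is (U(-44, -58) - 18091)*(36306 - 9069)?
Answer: -496367088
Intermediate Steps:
U(g, A) = -75 + A
(U(-44, -58) - 18091)*(36306 - 9069) = ((-75 - 58) - 18091)*(36306 - 9069) = (-133 - 18091)*27237 = -18224*27237 = -496367088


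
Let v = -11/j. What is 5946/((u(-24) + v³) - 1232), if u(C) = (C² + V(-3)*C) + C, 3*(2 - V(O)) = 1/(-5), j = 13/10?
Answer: -32658405/7334828 ≈ -4.4525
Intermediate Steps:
j = 13/10 (j = 13*(⅒) = 13/10 ≈ 1.3000)
v = -110/13 (v = -11/13/10 = -11*10/13 = -110/13 ≈ -8.4615)
V(O) = 31/15 (V(O) = 2 - ⅓/(-5) = 2 - ⅓*(-⅕) = 2 + 1/15 = 31/15)
u(C) = C² + 46*C/15 (u(C) = (C² + 31*C/15) + C = C² + 46*C/15)
5946/((u(-24) + v³) - 1232) = 5946/(((1/15)*(-24)*(46 + 15*(-24)) + (-110/13)³) - 1232) = 5946/(((1/15)*(-24)*(46 - 360) - 1331000/2197) - 1232) = 5946/(((1/15)*(-24)*(-314) - 1331000/2197) - 1232) = 5946/((2512/5 - 1331000/2197) - 1232) = 5946/(-1136136/10985 - 1232) = 5946/(-14669656/10985) = 5946*(-10985/14669656) = -32658405/7334828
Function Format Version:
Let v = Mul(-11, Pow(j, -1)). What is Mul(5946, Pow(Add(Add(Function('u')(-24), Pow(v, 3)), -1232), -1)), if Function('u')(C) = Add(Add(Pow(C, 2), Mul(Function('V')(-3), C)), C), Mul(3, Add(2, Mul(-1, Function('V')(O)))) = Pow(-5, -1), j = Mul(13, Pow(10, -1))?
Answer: Rational(-32658405, 7334828) ≈ -4.4525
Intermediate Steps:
j = Rational(13, 10) (j = Mul(13, Rational(1, 10)) = Rational(13, 10) ≈ 1.3000)
v = Rational(-110, 13) (v = Mul(-11, Pow(Rational(13, 10), -1)) = Mul(-11, Rational(10, 13)) = Rational(-110, 13) ≈ -8.4615)
Function('V')(O) = Rational(31, 15) (Function('V')(O) = Add(2, Mul(Rational(-1, 3), Pow(-5, -1))) = Add(2, Mul(Rational(-1, 3), Rational(-1, 5))) = Add(2, Rational(1, 15)) = Rational(31, 15))
Function('u')(C) = Add(Pow(C, 2), Mul(Rational(46, 15), C)) (Function('u')(C) = Add(Add(Pow(C, 2), Mul(Rational(31, 15), C)), C) = Add(Pow(C, 2), Mul(Rational(46, 15), C)))
Mul(5946, Pow(Add(Add(Function('u')(-24), Pow(v, 3)), -1232), -1)) = Mul(5946, Pow(Add(Add(Mul(Rational(1, 15), -24, Add(46, Mul(15, -24))), Pow(Rational(-110, 13), 3)), -1232), -1)) = Mul(5946, Pow(Add(Add(Mul(Rational(1, 15), -24, Add(46, -360)), Rational(-1331000, 2197)), -1232), -1)) = Mul(5946, Pow(Add(Add(Mul(Rational(1, 15), -24, -314), Rational(-1331000, 2197)), -1232), -1)) = Mul(5946, Pow(Add(Add(Rational(2512, 5), Rational(-1331000, 2197)), -1232), -1)) = Mul(5946, Pow(Add(Rational(-1136136, 10985), -1232), -1)) = Mul(5946, Pow(Rational(-14669656, 10985), -1)) = Mul(5946, Rational(-10985, 14669656)) = Rational(-32658405, 7334828)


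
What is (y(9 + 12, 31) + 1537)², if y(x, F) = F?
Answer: 2458624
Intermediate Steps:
(y(9 + 12, 31) + 1537)² = (31 + 1537)² = 1568² = 2458624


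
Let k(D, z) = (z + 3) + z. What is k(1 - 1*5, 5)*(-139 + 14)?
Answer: -1625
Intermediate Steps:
k(D, z) = 3 + 2*z (k(D, z) = (3 + z) + z = 3 + 2*z)
k(1 - 1*5, 5)*(-139 + 14) = (3 + 2*5)*(-139 + 14) = (3 + 10)*(-125) = 13*(-125) = -1625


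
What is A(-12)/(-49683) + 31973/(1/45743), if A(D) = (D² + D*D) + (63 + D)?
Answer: 24221140490666/16561 ≈ 1.4625e+9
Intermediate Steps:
A(D) = 63 + D + 2*D² (A(D) = (D² + D²) + (63 + D) = 2*D² + (63 + D) = 63 + D + 2*D²)
A(-12)/(-49683) + 31973/(1/45743) = (63 - 12 + 2*(-12)²)/(-49683) + 31973/(1/45743) = (63 - 12 + 2*144)*(-1/49683) + 31973/(1/45743) = (63 - 12 + 288)*(-1/49683) + 31973*45743 = 339*(-1/49683) + 1462540939 = -113/16561 + 1462540939 = 24221140490666/16561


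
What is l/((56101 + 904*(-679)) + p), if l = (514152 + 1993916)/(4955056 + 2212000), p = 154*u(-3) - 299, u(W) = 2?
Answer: -627017/999277533384 ≈ -6.2747e-7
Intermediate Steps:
p = 9 (p = 154*2 - 299 = 308 - 299 = 9)
l = 627017/1791764 (l = 2508068/7167056 = 2508068*(1/7167056) = 627017/1791764 ≈ 0.34994)
l/((56101 + 904*(-679)) + p) = 627017/(1791764*((56101 + 904*(-679)) + 9)) = 627017/(1791764*((56101 - 613816) + 9)) = 627017/(1791764*(-557715 + 9)) = (627017/1791764)/(-557706) = (627017/1791764)*(-1/557706) = -627017/999277533384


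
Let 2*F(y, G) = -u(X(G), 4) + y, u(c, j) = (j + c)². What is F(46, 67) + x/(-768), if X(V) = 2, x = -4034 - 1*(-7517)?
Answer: 119/256 ≈ 0.46484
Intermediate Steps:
x = 3483 (x = -4034 + 7517 = 3483)
u(c, j) = (c + j)²
F(y, G) = -18 + y/2 (F(y, G) = (-(2 + 4)² + y)/2 = (-1*6² + y)/2 = (-1*36 + y)/2 = (-36 + y)/2 = -18 + y/2)
F(46, 67) + x/(-768) = (-18 + (½)*46) + 3483/(-768) = (-18 + 23) + 3483*(-1/768) = 5 - 1161/256 = 119/256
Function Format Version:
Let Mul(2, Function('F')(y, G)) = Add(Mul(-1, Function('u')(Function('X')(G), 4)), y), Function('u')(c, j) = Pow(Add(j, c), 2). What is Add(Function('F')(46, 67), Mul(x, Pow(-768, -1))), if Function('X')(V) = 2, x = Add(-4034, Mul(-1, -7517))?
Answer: Rational(119, 256) ≈ 0.46484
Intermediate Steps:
x = 3483 (x = Add(-4034, 7517) = 3483)
Function('u')(c, j) = Pow(Add(c, j), 2)
Function('F')(y, G) = Add(-18, Mul(Rational(1, 2), y)) (Function('F')(y, G) = Mul(Rational(1, 2), Add(Mul(-1, Pow(Add(2, 4), 2)), y)) = Mul(Rational(1, 2), Add(Mul(-1, Pow(6, 2)), y)) = Mul(Rational(1, 2), Add(Mul(-1, 36), y)) = Mul(Rational(1, 2), Add(-36, y)) = Add(-18, Mul(Rational(1, 2), y)))
Add(Function('F')(46, 67), Mul(x, Pow(-768, -1))) = Add(Add(-18, Mul(Rational(1, 2), 46)), Mul(3483, Pow(-768, -1))) = Add(Add(-18, 23), Mul(3483, Rational(-1, 768))) = Add(5, Rational(-1161, 256)) = Rational(119, 256)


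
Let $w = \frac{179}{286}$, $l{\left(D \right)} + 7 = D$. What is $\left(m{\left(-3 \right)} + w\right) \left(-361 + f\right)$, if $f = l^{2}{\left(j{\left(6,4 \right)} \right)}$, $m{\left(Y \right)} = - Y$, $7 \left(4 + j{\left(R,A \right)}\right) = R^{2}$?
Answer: $- \frac{8300148}{7007} \approx -1184.6$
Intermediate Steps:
$j{\left(R,A \right)} = -4 + \frac{R^{2}}{7}$
$l{\left(D \right)} = -7 + D$
$w = \frac{179}{286}$ ($w = 179 \cdot \frac{1}{286} = \frac{179}{286} \approx 0.62587$)
$f = \frac{1681}{49}$ ($f = \left(-7 - \left(4 - \frac{6^{2}}{7}\right)\right)^{2} = \left(-7 + \left(-4 + \frac{1}{7} \cdot 36\right)\right)^{2} = \left(-7 + \left(-4 + \frac{36}{7}\right)\right)^{2} = \left(-7 + \frac{8}{7}\right)^{2} = \left(- \frac{41}{7}\right)^{2} = \frac{1681}{49} \approx 34.306$)
$\left(m{\left(-3 \right)} + w\right) \left(-361 + f\right) = \left(\left(-1\right) \left(-3\right) + \frac{179}{286}\right) \left(-361 + \frac{1681}{49}\right) = \left(3 + \frac{179}{286}\right) \left(- \frac{16008}{49}\right) = \frac{1037}{286} \left(- \frac{16008}{49}\right) = - \frac{8300148}{7007}$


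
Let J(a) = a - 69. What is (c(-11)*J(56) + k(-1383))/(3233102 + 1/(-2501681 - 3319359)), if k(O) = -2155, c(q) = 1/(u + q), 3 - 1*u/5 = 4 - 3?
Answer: -1385407520/2091112896231 ≈ -0.00066252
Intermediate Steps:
u = 10 (u = 15 - 5*(4 - 3) = 15 - 5*1 = 15 - 5 = 10)
c(q) = 1/(10 + q)
J(a) = -69 + a
(c(-11)*J(56) + k(-1383))/(3233102 + 1/(-2501681 - 3319359)) = ((-69 + 56)/(10 - 11) - 2155)/(3233102 + 1/(-2501681 - 3319359)) = (-13/(-1) - 2155)/(3233102 + 1/(-5821040)) = (-1*(-13) - 2155)/(3233102 - 1/5821040) = (13 - 2155)/(18820016066079/5821040) = -2142*5821040/18820016066079 = -1385407520/2091112896231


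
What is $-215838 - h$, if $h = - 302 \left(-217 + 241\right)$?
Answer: $-208590$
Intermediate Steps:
$h = -7248$ ($h = \left(-302\right) 24 = -7248$)
$-215838 - h = -215838 - -7248 = -215838 + 7248 = -208590$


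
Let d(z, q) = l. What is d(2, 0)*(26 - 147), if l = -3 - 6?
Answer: 1089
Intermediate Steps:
l = -9
d(z, q) = -9
d(2, 0)*(26 - 147) = -9*(26 - 147) = -9*(-121) = 1089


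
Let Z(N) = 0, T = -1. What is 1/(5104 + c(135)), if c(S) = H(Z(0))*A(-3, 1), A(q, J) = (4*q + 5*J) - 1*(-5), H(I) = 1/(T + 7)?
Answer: 3/15311 ≈ 0.00019594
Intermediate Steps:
H(I) = ⅙ (H(I) = 1/(-1 + 7) = 1/6 = ⅙)
A(q, J) = 5 + 4*q + 5*J (A(q, J) = (4*q + 5*J) + 5 = 5 + 4*q + 5*J)
c(S) = -⅓ (c(S) = (5 + 4*(-3) + 5*1)/6 = (5 - 12 + 5)/6 = (⅙)*(-2) = -⅓)
1/(5104 + c(135)) = 1/(5104 - ⅓) = 1/(15311/3) = 3/15311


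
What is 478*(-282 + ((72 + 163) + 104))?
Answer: 27246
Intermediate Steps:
478*(-282 + ((72 + 163) + 104)) = 478*(-282 + (235 + 104)) = 478*(-282 + 339) = 478*57 = 27246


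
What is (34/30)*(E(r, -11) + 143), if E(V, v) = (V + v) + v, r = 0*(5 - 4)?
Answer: 2057/15 ≈ 137.13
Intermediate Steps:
r = 0 (r = 0*1 = 0)
E(V, v) = V + 2*v
(34/30)*(E(r, -11) + 143) = (34/30)*((0 + 2*(-11)) + 143) = (34*(1/30))*((0 - 22) + 143) = 17*(-22 + 143)/15 = (17/15)*121 = 2057/15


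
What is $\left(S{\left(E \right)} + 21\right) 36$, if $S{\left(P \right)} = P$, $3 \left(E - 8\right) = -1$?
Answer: $1032$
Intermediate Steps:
$E = \frac{23}{3}$ ($E = 8 + \frac{1}{3} \left(-1\right) = 8 - \frac{1}{3} = \frac{23}{3} \approx 7.6667$)
$\left(S{\left(E \right)} + 21\right) 36 = \left(\frac{23}{3} + 21\right) 36 = \frac{86}{3} \cdot 36 = 1032$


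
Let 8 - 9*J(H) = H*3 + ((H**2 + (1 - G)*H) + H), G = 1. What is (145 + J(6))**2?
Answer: 1570009/81 ≈ 19383.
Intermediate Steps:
J(H) = 8/9 - 4*H/9 - H**2/9 (J(H) = 8/9 - (H*3 + ((H**2 + (1 - 1*1)*H) + H))/9 = 8/9 - (3*H + ((H**2 + (1 - 1)*H) + H))/9 = 8/9 - (3*H + ((H**2 + 0*H) + H))/9 = 8/9 - (3*H + ((H**2 + 0) + H))/9 = 8/9 - (3*H + (H**2 + H))/9 = 8/9 - (3*H + (H + H**2))/9 = 8/9 - (H**2 + 4*H)/9 = 8/9 + (-4*H/9 - H**2/9) = 8/9 - 4*H/9 - H**2/9)
(145 + J(6))**2 = (145 + (8/9 - 4/9*6 - 1/9*6**2))**2 = (145 + (8/9 - 8/3 - 1/9*36))**2 = (145 + (8/9 - 8/3 - 4))**2 = (145 - 52/9)**2 = (1253/9)**2 = 1570009/81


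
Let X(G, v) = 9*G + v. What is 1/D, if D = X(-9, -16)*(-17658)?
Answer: 1/1712826 ≈ 5.8383e-7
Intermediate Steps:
X(G, v) = v + 9*G
D = 1712826 (D = (-16 + 9*(-9))*(-17658) = (-16 - 81)*(-17658) = -97*(-17658) = 1712826)
1/D = 1/1712826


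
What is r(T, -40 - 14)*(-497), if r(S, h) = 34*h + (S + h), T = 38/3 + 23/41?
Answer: 114728971/123 ≈ 9.3276e+5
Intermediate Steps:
T = 1627/123 (T = 38*(⅓) + 23*(1/41) = 38/3 + 23/41 = 1627/123 ≈ 13.228)
r(S, h) = S + 35*h
r(T, -40 - 14)*(-497) = (1627/123 + 35*(-40 - 14))*(-497) = (1627/123 + 35*(-54))*(-497) = (1627/123 - 1890)*(-497) = -230843/123*(-497) = 114728971/123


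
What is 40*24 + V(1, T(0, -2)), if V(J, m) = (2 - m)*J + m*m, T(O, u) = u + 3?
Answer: 962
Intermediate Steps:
T(O, u) = 3 + u
V(J, m) = m² + J*(2 - m) (V(J, m) = J*(2 - m) + m² = m² + J*(2 - m))
40*24 + V(1, T(0, -2)) = 40*24 + ((3 - 2)² + 2*1 - 1*1*(3 - 2)) = 960 + (1² + 2 - 1*1*1) = 960 + (1 + 2 - 1) = 960 + 2 = 962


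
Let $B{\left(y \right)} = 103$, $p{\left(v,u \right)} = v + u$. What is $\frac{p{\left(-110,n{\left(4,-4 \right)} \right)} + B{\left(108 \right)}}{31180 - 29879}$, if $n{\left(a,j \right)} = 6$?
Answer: $- \frac{1}{1301} \approx -0.00076864$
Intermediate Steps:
$p{\left(v,u \right)} = u + v$
$\frac{p{\left(-110,n{\left(4,-4 \right)} \right)} + B{\left(108 \right)}}{31180 - 29879} = \frac{\left(6 - 110\right) + 103}{31180 - 29879} = \frac{-104 + 103}{1301} = \left(-1\right) \frac{1}{1301} = - \frac{1}{1301}$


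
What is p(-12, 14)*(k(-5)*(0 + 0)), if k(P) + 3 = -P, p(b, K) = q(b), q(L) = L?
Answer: 0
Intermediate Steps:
p(b, K) = b
k(P) = -3 - P
p(-12, 14)*(k(-5)*(0 + 0)) = -12*(-3 - 1*(-5))*(0 + 0) = -12*(-3 + 5)*0 = -24*0 = -12*0 = 0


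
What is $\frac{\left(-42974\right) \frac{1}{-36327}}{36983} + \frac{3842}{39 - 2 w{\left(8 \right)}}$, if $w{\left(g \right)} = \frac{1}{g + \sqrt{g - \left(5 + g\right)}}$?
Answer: $\frac{2761486688856004}{27865148567781} - \frac{7684 i \sqrt{5}}{103705} \approx 99.102 - 0.16568 i$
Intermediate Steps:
$w{\left(g \right)} = \frac{1}{g + i \sqrt{5}}$ ($w{\left(g \right)} = \frac{1}{g + \sqrt{-5}} = \frac{1}{g + i \sqrt{5}}$)
$\frac{\left(-42974\right) \frac{1}{-36327}}{36983} + \frac{3842}{39 - 2 w{\left(8 \right)}} = \frac{\left(-42974\right) \frac{1}{-36327}}{36983} + \frac{3842}{39 - \frac{2}{8 + i \sqrt{5}}} = \left(-42974\right) \left(- \frac{1}{36327}\right) \frac{1}{36983} + \frac{3842}{39 - \frac{2}{8 + i \sqrt{5}}} = \frac{42974}{36327} \cdot \frac{1}{36983} + \frac{3842}{39 - \frac{2}{8 + i \sqrt{5}}} = \frac{42974}{1343481441} + \frac{3842}{39 - \frac{2}{8 + i \sqrt{5}}}$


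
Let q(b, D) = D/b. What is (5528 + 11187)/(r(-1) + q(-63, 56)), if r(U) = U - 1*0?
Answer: -150435/17 ≈ -8849.1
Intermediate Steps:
r(U) = U (r(U) = U + 0 = U)
(5528 + 11187)/(r(-1) + q(-63, 56)) = (5528 + 11187)/(-1 + 56/(-63)) = 16715/(-1 + 56*(-1/63)) = 16715/(-1 - 8/9) = 16715/(-17/9) = 16715*(-9/17) = -150435/17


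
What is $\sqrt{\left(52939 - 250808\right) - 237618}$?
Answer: $i \sqrt{435487} \approx 659.91 i$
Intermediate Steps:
$\sqrt{\left(52939 - 250808\right) - 237618} = \sqrt{-197869 - 237618} = \sqrt{-435487} = i \sqrt{435487}$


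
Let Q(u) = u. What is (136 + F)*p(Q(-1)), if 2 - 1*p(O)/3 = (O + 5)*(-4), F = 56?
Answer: 10368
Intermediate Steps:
p(O) = 66 + 12*O (p(O) = 6 - 3*(O + 5)*(-4) = 6 - 3*(5 + O)*(-4) = 6 - 3*(-20 - 4*O) = 6 + (60 + 12*O) = 66 + 12*O)
(136 + F)*p(Q(-1)) = (136 + 56)*(66 + 12*(-1)) = 192*(66 - 12) = 192*54 = 10368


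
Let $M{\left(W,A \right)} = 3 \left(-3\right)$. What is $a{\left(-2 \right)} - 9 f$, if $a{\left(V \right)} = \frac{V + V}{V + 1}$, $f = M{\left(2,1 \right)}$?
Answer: $85$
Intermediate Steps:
$M{\left(W,A \right)} = -9$
$f = -9$
$a{\left(V \right)} = \frac{2 V}{1 + V}$
$a{\left(-2 \right)} - 9 f = 2 \left(-2\right) \frac{1}{1 - 2} - -81 = 2 \left(-2\right) \frac{1}{-1} + 81 = 2 \left(-2\right) \left(-1\right) + 81 = 4 + 81 = 85$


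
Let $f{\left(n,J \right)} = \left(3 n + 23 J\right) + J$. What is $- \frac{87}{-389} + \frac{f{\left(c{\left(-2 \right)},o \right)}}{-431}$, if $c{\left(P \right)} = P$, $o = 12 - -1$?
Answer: $- \frac{81537}{167659} \approx -0.48633$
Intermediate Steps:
$o = 13$ ($o = 12 + 1 = 13$)
$f{\left(n,J \right)} = 3 n + 24 J$
$- \frac{87}{-389} + \frac{f{\left(c{\left(-2 \right)},o \right)}}{-431} = - \frac{87}{-389} + \frac{3 \left(-2\right) + 24 \cdot 13}{-431} = \left(-87\right) \left(- \frac{1}{389}\right) + \left(-6 + 312\right) \left(- \frac{1}{431}\right) = \frac{87}{389} + 306 \left(- \frac{1}{431}\right) = \frac{87}{389} - \frac{306}{431} = - \frac{81537}{167659}$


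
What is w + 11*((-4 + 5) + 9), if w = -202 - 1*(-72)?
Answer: -20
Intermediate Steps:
w = -130 (w = -202 + 72 = -130)
w + 11*((-4 + 5) + 9) = -130 + 11*((-4 + 5) + 9) = -130 + 11*(1 + 9) = -130 + 11*10 = -130 + 110 = -20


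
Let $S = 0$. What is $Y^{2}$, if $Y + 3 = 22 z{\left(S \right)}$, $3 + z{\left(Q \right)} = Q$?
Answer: $4761$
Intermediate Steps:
$z{\left(Q \right)} = -3 + Q$
$Y = -69$ ($Y = -3 + 22 \left(-3 + 0\right) = -3 + 22 \left(-3\right) = -3 - 66 = -69$)
$Y^{2} = \left(-69\right)^{2} = 4761$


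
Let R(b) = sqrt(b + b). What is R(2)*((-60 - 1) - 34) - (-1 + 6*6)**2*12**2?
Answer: -176590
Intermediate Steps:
R(b) = sqrt(2)*sqrt(b) (R(b) = sqrt(2*b) = sqrt(2)*sqrt(b))
R(2)*((-60 - 1) - 34) - (-1 + 6*6)**2*12**2 = (sqrt(2)*sqrt(2))*((-60 - 1) - 34) - (-1 + 6*6)**2*12**2 = 2*(-61 - 34) - (-1 + 36)**2*144 = 2*(-95) - 35**2*144 = -190 - 1225*144 = -190 - 1*176400 = -190 - 176400 = -176590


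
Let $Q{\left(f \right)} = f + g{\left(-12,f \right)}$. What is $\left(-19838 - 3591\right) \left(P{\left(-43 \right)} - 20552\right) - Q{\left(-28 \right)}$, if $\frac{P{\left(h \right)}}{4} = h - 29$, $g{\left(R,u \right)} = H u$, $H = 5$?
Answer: $488260528$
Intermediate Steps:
$g{\left(R,u \right)} = 5 u$
$P{\left(h \right)} = -116 + 4 h$ ($P{\left(h \right)} = 4 \left(h - 29\right) = 4 \left(-29 + h\right) = -116 + 4 h$)
$Q{\left(f \right)} = 6 f$ ($Q{\left(f \right)} = f + 5 f = 6 f$)
$\left(-19838 - 3591\right) \left(P{\left(-43 \right)} - 20552\right) - Q{\left(-28 \right)} = \left(-19838 - 3591\right) \left(\left(-116 + 4 \left(-43\right)\right) - 20552\right) - 6 \left(-28\right) = - 23429 \left(\left(-116 - 172\right) - 20552\right) - -168 = - 23429 \left(-288 - 20552\right) + 168 = \left(-23429\right) \left(-20840\right) + 168 = 488260360 + 168 = 488260528$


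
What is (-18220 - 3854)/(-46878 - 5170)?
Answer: 11037/26024 ≈ 0.42411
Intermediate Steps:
(-18220 - 3854)/(-46878 - 5170) = -22074/(-52048) = -22074*(-1/52048) = 11037/26024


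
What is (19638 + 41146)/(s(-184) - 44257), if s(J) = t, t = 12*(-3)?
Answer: -60784/44293 ≈ -1.3723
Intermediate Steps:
t = -36
s(J) = -36
(19638 + 41146)/(s(-184) - 44257) = (19638 + 41146)/(-36 - 44257) = 60784/(-44293) = 60784*(-1/44293) = -60784/44293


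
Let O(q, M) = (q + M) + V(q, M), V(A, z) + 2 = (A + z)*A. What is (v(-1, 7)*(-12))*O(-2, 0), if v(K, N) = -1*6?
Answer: 0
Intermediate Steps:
v(K, N) = -6
V(A, z) = -2 + A*(A + z) (V(A, z) = -2 + (A + z)*A = -2 + A*(A + z))
O(q, M) = -2 + M + q + q**2 + M*q (O(q, M) = (q + M) + (-2 + q**2 + q*M) = (M + q) + (-2 + q**2 + M*q) = -2 + M + q + q**2 + M*q)
(v(-1, 7)*(-12))*O(-2, 0) = (-6*(-12))*(-2 + 0 - 2 + (-2)**2 + 0*(-2)) = 72*(-2 + 0 - 2 + 4 + 0) = 72*0 = 0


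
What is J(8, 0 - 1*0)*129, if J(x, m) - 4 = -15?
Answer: -1419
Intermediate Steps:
J(x, m) = -11 (J(x, m) = 4 - 15 = -11)
J(8, 0 - 1*0)*129 = -11*129 = -1419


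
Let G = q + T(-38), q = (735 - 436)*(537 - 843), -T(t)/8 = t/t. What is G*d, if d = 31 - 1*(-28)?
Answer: -5398618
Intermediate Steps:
T(t) = -8 (T(t) = -8*t/t = -8*1 = -8)
q = -91494 (q = 299*(-306) = -91494)
G = -91502 (G = -91494 - 8 = -91502)
d = 59 (d = 31 + 28 = 59)
G*d = -91502*59 = -5398618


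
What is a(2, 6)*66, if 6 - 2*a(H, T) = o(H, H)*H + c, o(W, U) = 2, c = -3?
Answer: 165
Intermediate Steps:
a(H, T) = 9/2 - H (a(H, T) = 3 - (2*H - 3)/2 = 3 - (-3 + 2*H)/2 = 3 + (3/2 - H) = 9/2 - H)
a(2, 6)*66 = (9/2 - 1*2)*66 = (9/2 - 2)*66 = (5/2)*66 = 165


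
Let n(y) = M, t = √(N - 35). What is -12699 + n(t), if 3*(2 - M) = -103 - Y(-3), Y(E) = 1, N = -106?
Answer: -37987/3 ≈ -12662.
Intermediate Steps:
t = I*√141 (t = √(-106 - 35) = √(-141) = I*√141 ≈ 11.874*I)
M = 110/3 (M = 2 - (-103 - 1*1)/3 = 2 - (-103 - 1)/3 = 2 - ⅓*(-104) = 2 + 104/3 = 110/3 ≈ 36.667)
n(y) = 110/3
-12699 + n(t) = -12699 + 110/3 = -37987/3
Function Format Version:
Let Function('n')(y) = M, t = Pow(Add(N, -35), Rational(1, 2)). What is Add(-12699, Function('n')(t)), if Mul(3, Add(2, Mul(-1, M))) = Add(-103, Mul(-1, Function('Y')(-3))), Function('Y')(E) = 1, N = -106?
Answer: Rational(-37987, 3) ≈ -12662.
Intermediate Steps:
t = Mul(I, Pow(141, Rational(1, 2))) (t = Pow(Add(-106, -35), Rational(1, 2)) = Pow(-141, Rational(1, 2)) = Mul(I, Pow(141, Rational(1, 2))) ≈ Mul(11.874, I))
M = Rational(110, 3) (M = Add(2, Mul(Rational(-1, 3), Add(-103, Mul(-1, 1)))) = Add(2, Mul(Rational(-1, 3), Add(-103, -1))) = Add(2, Mul(Rational(-1, 3), -104)) = Add(2, Rational(104, 3)) = Rational(110, 3) ≈ 36.667)
Function('n')(y) = Rational(110, 3)
Add(-12699, Function('n')(t)) = Add(-12699, Rational(110, 3)) = Rational(-37987, 3)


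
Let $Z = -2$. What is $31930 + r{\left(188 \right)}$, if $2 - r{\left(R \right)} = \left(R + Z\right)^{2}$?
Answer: $-2664$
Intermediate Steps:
$r{\left(R \right)} = 2 - \left(-2 + R\right)^{2}$ ($r{\left(R \right)} = 2 - \left(R - 2\right)^{2} = 2 - \left(-2 + R\right)^{2}$)
$31930 + r{\left(188 \right)} = 31930 + \left(2 - \left(-2 + 188\right)^{2}\right) = 31930 + \left(2 - 186^{2}\right) = 31930 + \left(2 - 34596\right) = 31930 - 34594 = -2664$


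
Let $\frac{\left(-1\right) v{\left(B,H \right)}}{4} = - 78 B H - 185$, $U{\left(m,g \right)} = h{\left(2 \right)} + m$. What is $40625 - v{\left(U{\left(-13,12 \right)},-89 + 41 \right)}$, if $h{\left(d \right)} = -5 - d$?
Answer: $-259635$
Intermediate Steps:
$U{\left(m,g \right)} = -7 + m$ ($U{\left(m,g \right)} = \left(-5 - 2\right) + m = -7 + m$)
$v{\left(B,H \right)} = 740 + 312 B H$ ($v{\left(B,H \right)} = - 4 \left(- 78 B H - 185\right) = - 4 \left(-185 - 78 B H\right) = 740 + 312 B H$)
$40625 - v{\left(U{\left(-13,12 \right)},-89 + 41 \right)} = 40625 - \left(740 + 312 \left(-7 - 13\right) \left(-89 + 41\right)\right) = 40625 - \left(740 + 312 \left(-20\right) \left(-48\right)\right) = 40625 - \left(740 + 299520\right) = 40625 - 300260 = -259635$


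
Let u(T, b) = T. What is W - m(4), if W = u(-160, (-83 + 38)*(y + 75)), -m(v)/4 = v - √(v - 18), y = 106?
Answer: -144 - 4*I*√14 ≈ -144.0 - 14.967*I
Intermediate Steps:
m(v) = -4*v + 4*√(-18 + v) (m(v) = -4*(v - √(v - 18)) = -4*(v - √(-18 + v)) = -4*v + 4*√(-18 + v))
W = -160
W - m(4) = -160 - (-4*4 + 4*√(-18 + 4)) = -160 - (-16 + 4*√(-14)) = -160 - (-16 + 4*(I*√14)) = -160 - (-16 + 4*I*√14) = -160 + (16 - 4*I*√14) = -144 - 4*I*√14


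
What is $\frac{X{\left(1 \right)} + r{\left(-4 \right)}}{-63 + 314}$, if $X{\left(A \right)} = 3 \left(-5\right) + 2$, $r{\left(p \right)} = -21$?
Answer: $- \frac{34}{251} \approx -0.13546$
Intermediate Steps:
$X{\left(A \right)} = -13$ ($X{\left(A \right)} = -15 + 2 = -13$)
$\frac{X{\left(1 \right)} + r{\left(-4 \right)}}{-63 + 314} = \frac{-13 - 21}{-63 + 314} = - \frac{34}{251}$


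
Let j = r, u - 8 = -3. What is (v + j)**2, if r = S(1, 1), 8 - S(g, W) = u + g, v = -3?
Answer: 1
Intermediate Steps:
u = 5 (u = 8 - 3 = 5)
S(g, W) = 3 - g (S(g, W) = 8 - (5 + g) = 8 + (-5 - g) = 3 - g)
r = 2 (r = 3 - 1*1 = 3 - 1 = 2)
j = 2
(v + j)**2 = (-3 + 2)**2 = (-1)**2 = 1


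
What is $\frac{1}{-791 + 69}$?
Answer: $- \frac{1}{722} \approx -0.001385$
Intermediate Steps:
$\frac{1}{-791 + 69} = \frac{1}{-722} = - \frac{1}{722}$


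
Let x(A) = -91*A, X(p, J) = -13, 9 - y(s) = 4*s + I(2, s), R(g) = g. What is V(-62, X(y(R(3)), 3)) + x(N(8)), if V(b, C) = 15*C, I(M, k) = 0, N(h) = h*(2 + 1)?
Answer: -2379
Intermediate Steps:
N(h) = 3*h (N(h) = h*3 = 3*h)
y(s) = 9 - 4*s (y(s) = 9 - (4*s + 0) = 9 - 4*s)
V(-62, X(y(R(3)), 3)) + x(N(8)) = 15*(-13) - 273*8 = -195 - 91*24 = -195 - 2184 = -2379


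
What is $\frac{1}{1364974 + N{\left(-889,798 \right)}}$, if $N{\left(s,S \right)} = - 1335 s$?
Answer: $\frac{1}{2551789} \approx 3.9188 \cdot 10^{-7}$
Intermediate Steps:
$\frac{1}{1364974 + N{\left(-889,798 \right)}} = \frac{1}{1364974 - -1186815} = \frac{1}{1364974 + 1186815} = \frac{1}{2551789}$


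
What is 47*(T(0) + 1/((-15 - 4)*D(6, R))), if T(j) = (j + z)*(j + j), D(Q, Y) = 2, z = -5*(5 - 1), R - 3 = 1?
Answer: -47/38 ≈ -1.2368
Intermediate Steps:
R = 4 (R = 3 + 1 = 4)
z = -20 (z = -5*4 = -20)
T(j) = 2*j*(-20 + j) (T(j) = (j - 20)*(j + j) = (-20 + j)*(2*j) = 2*j*(-20 + j))
47*(T(0) + 1/((-15 - 4)*D(6, R))) = 47*(2*0*(-20 + 0) + 1/(-15 - 4*2)) = 47*(2*0*(-20) + (1/2)/(-19)) = 47*(0 - 1/19*1/2) = 47*(0 - 1/38) = 47*(-1/38) = -47/38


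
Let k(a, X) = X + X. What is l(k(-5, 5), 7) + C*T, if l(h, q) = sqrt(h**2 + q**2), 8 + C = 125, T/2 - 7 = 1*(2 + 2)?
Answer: 2574 + sqrt(149) ≈ 2586.2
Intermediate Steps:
T = 22 (T = 14 + 2*(1*(2 + 2)) = 14 + 2*(1*4) = 14 + 2*4 = 14 + 8 = 22)
C = 117 (C = -8 + 125 = 117)
k(a, X) = 2*X
l(k(-5, 5), 7) + C*T = sqrt((2*5)**2 + 7**2) + 117*22 = sqrt(10**2 + 49) + 2574 = sqrt(100 + 49) + 2574 = sqrt(149) + 2574 = 2574 + sqrt(149)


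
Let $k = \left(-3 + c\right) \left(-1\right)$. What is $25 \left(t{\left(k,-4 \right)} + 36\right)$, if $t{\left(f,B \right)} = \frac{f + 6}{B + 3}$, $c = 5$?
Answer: $800$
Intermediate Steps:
$k = -2$ ($k = \left(-3 + 5\right) \left(-1\right) = 2 \left(-1\right) = -2$)
$t{\left(f,B \right)} = \frac{6 + f}{3 + B}$
$25 \left(t{\left(k,-4 \right)} + 36\right) = 25 \left(\frac{6 - 2}{3 - 4} + 36\right) = 25 \left(\frac{1}{-1} \cdot 4 + 36\right) = 25 \left(\left(-1\right) 4 + 36\right) = 25 \left(-4 + 36\right) = 25 \cdot 32 = 800$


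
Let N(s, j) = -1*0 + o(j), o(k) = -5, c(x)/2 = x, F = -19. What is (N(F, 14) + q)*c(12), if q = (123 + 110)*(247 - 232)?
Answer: 83760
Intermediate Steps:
c(x) = 2*x
N(s, j) = -5 (N(s, j) = -1*0 - 5 = 0 - 5 = -5)
q = 3495 (q = 233*15 = 3495)
(N(F, 14) + q)*c(12) = (-5 + 3495)*(2*12) = 3490*24 = 83760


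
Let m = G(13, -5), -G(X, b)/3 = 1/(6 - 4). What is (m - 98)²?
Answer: 39601/4 ≈ 9900.3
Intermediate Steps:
G(X, b) = -3/2 (G(X, b) = -3/(6 - 4) = -3/2)
m = -3/2 ≈ -1.5000
(m - 98)² = (-3/2 - 98)² = (-199/2)² = 39601/4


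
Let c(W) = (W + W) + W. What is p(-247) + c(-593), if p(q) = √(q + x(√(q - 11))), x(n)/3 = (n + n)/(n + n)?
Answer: -1779 + 2*I*√61 ≈ -1779.0 + 15.62*I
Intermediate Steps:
x(n) = 3 (x(n) = 3*((n + n)/(n + n)) = 3*((2*n)/((2*n))) = 3*((2*n)*(1/(2*n))) = 3*1 = 3)
c(W) = 3*W (c(W) = 2*W + W = 3*W)
p(q) = √(3 + q) (p(q) = √(q + 3) = √(3 + q))
p(-247) + c(-593) = √(3 - 247) + 3*(-593) = √(-244) - 1779 = 2*I*√61 - 1779 = -1779 + 2*I*√61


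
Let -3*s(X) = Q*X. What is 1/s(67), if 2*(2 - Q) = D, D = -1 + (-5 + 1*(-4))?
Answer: -3/469 ≈ -0.0063966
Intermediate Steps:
D = -10 (D = -1 + (-5 - 4) = -1 - 9 = -10)
Q = 7 (Q = 2 - ½*(-10) = 2 + 5 = 7)
s(X) = -7*X/3
1/s(67) = 1/(-7/3*67) = 1/(-469/3) = -3/469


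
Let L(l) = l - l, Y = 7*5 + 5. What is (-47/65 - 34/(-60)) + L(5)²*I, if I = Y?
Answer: -61/390 ≈ -0.15641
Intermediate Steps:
Y = 40 (Y = 35 + 5 = 40)
I = 40
L(l) = 0
(-47/65 - 34/(-60)) + L(5)²*I = (-47/65 - 34/(-60)) + 0²*40 = (-47*1/65 - 34*(-1/60)) + 0*40 = (-47/65 + 17/30) + 0 = -61/390 + 0 = -61/390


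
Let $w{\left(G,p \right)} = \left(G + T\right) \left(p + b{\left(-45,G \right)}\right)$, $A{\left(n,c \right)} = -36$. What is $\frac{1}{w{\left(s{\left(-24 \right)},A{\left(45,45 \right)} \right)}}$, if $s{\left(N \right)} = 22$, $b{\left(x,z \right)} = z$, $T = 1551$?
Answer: $- \frac{1}{22022} \approx -4.5409 \cdot 10^{-5}$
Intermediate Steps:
$w{\left(G,p \right)} = \left(1551 + G\right) \left(G + p\right)$ ($w{\left(G,p \right)} = \left(G + 1551\right) \left(p + G\right) = \left(1551 + G\right) \left(G + p\right)$)
$\frac{1}{w{\left(s{\left(-24 \right)},A{\left(45,45 \right)} \right)}} = \frac{1}{22^{2} + 1551 \cdot 22 + 1551 \left(-36\right) + 22 \left(-36\right)} = \frac{1}{484 + 34122 - 55836 - 792} = \frac{1}{-22022} = - \frac{1}{22022}$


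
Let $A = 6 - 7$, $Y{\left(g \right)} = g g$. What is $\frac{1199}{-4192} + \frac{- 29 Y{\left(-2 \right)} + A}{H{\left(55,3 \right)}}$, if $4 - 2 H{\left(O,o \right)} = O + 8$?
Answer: $\frac{910187}{247328} \approx 3.6801$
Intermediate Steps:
$Y{\left(g \right)} = g^{2}$
$A = -1$
$H{\left(O,o \right)} = -2 - \frac{O}{2}$ ($H{\left(O,o \right)} = 2 - \frac{O + 8}{2} = 2 - \frac{8 + O}{2} = 2 - \left(4 + \frac{O}{2}\right) = -2 - \frac{O}{2}$)
$\frac{1199}{-4192} + \frac{- 29 Y{\left(-2 \right)} + A}{H{\left(55,3 \right)}} = \frac{1199}{-4192} + \frac{- 29 \left(-2\right)^{2} - 1}{-2 - \frac{55}{2}} = 1199 \left(- \frac{1}{4192}\right) + \frac{\left(-29\right) 4 - 1}{-2 - \frac{55}{2}} = - \frac{1199}{4192} + \frac{-116 - 1}{- \frac{59}{2}} = - \frac{1199}{4192} - - \frac{234}{59} = - \frac{1199}{4192} + \frac{234}{59} = \frac{910187}{247328}$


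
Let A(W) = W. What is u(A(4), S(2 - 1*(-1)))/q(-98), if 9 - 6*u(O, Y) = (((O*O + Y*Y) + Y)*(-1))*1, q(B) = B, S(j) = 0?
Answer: -25/588 ≈ -0.042517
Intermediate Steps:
u(O, Y) = 3/2 + Y/6 + O²/6 + Y²/6 (u(O, Y) = 3/2 - ((O*O + Y*Y) + Y)*(-1)/6 = 3/2 - ((O² + Y²) + Y)*(-1)/6 = 3/2 - (Y + O² + Y²)*(-1)/6 = 3/2 - (-Y - O² - Y²)/6 = 3/2 + (Y/6 + O²/6 + Y²/6) = 3/2 + Y/6 + O²/6 + Y²/6)
u(A(4), S(2 - 1*(-1)))/q(-98) = (3/2 + (⅙)*0 + (⅙)*4² + (⅙)*0²)/(-98) = (3/2 + 0 + (⅙)*16 + (⅙)*0)*(-1/98) = (3/2 + 0 + 8/3 + 0)*(-1/98) = (25/6)*(-1/98) = -25/588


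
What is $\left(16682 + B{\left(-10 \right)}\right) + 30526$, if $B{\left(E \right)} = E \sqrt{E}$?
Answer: $47208 - 10 i \sqrt{10} \approx 47208.0 - 31.623 i$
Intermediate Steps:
$B{\left(E \right)} = E^{\frac{3}{2}}$
$\left(16682 + B{\left(-10 \right)}\right) + 30526 = \left(16682 + \left(-10\right)^{\frac{3}{2}}\right) + 30526 = \left(16682 - 10 i \sqrt{10}\right) + 30526 = 47208 - 10 i \sqrt{10}$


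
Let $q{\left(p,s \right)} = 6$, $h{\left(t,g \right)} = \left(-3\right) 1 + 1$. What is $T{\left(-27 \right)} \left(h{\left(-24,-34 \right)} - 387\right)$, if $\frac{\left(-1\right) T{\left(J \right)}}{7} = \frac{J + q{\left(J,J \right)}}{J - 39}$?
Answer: $\frac{19061}{22} \approx 866.41$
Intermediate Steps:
$h{\left(t,g \right)} = -2$ ($h{\left(t,g \right)} = -3 + 1 = -2$)
$T{\left(J \right)} = - \frac{7 \left(6 + J\right)}{-39 + J}$ ($T{\left(J \right)} = - 7 \frac{J + 6}{J - 39} = - 7 \frac{6 + J}{-39 + J} = - \frac{7 \left(6 + J\right)}{-39 + J}$)
$T{\left(-27 \right)} \left(h{\left(-24,-34 \right)} - 387\right) = \frac{7 \left(-6 - -27\right)}{-39 - 27} \left(-2 - 387\right) = \frac{7 \left(-6 + 27\right)}{-66} \left(-389\right) = 7 \left(- \frac{1}{66}\right) 21 \left(-389\right) = \left(- \frac{49}{22}\right) \left(-389\right) = \frac{19061}{22}$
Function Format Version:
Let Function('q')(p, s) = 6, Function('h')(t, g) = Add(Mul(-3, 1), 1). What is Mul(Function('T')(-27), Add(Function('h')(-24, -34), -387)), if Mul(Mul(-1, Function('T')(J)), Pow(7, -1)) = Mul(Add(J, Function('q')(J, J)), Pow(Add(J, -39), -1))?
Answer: Rational(19061, 22) ≈ 866.41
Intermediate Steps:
Function('h')(t, g) = -2 (Function('h')(t, g) = Add(-3, 1) = -2)
Function('T')(J) = Mul(-7, Pow(Add(-39, J), -1), Add(6, J)) (Function('T')(J) = Mul(-7, Mul(Add(J, 6), Pow(Add(J, -39), -1))) = Mul(-7, Mul(Add(6, J), Pow(Add(-39, J), -1))) = Mul(-7, Mul(Pow(Add(-39, J), -1), Add(6, J))) = Mul(-7, Pow(Add(-39, J), -1), Add(6, J)))
Mul(Function('T')(-27), Add(Function('h')(-24, -34), -387)) = Mul(Mul(7, Pow(Add(-39, -27), -1), Add(-6, Mul(-1, -27))), Add(-2, -387)) = Mul(Mul(7, Pow(-66, -1), Add(-6, 27)), -389) = Mul(Mul(7, Rational(-1, 66), 21), -389) = Mul(Rational(-49, 22), -389) = Rational(19061, 22)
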